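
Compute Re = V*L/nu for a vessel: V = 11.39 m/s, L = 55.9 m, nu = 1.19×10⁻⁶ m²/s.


Formula: Re = V * L / nu
Step 1 — V * L = 11.39 * 55.9 = 636.701 m^2/s
Step 2 — Re = 636.701 / 1.19e-6 = 5.35e+08

5.35e+08


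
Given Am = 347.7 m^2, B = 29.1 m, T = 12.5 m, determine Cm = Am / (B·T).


Formula: Cm = Am / (B * T)
Step 1 — B * T = 29.1 * 12.5 = 363.75 m^2
Step 2 — Cm = 347.7 / 363.75 ≈ 0.95588 (5 s.f.)

0.95588


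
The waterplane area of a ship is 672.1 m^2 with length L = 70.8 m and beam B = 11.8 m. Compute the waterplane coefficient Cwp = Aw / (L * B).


Formula: Cwp = Aw / (L * B)
Step 1 — L * B = 70.8 * 11.8 = 835.44 m^2
Step 2 — Cwp = 672.1 / 835.44 ≈ 0.80449 (5 s.f.)

0.80449


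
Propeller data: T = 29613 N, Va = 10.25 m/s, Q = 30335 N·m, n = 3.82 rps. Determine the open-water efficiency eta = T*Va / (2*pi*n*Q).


Formula: eta = T * Va / (2 * pi * n * Q)
Step 1 — numerator = T * Va = 29613 * 10.25 = 303533.25
Step 2 — 2 * pi * n = 2 * pi * 3.82 = 24.001768
Step 3 — denominator = 24.001768 * 30335 = 728093.63
Step 4 — eta = 303533.25 / 728093.63 ≈ 0.41689 (5 s.f.)

0.41689


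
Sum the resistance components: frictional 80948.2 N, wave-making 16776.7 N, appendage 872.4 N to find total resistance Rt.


Formula: Rt = Rf + Rw + Ra
Substituting: Rt = 80948.2 + 16776.7 + 872.4
Result: Rt = 98597.3 N

98597.3 N


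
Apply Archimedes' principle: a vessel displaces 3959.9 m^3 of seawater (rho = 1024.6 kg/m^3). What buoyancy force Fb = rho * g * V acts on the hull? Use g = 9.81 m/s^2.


Formula: Fb = rho * g * V
Substituting: Fb = 1024.6 * 9.81 * 3959.9
Intermediate: 1024.6 * 9.81 = 10051.326
Result: Fb = 10051.326 * 3959.9 ≈ 39802000 N (5 s.f.)

39802000 N


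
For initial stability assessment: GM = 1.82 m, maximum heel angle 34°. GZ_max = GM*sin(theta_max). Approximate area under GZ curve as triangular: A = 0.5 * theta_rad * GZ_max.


Formula: GZ_max = GM * sin(theta); Area = 0.5 * theta_rad * GZ_max
Step 1 — GZ_max = 1.82 * sin(34°) = 1.82 * 0.559193 = 1.017731 m
Step 2 — theta_rad = 34 * pi/180 = 0.593412 rad
Step 3 — Area = 0.5 * 0.593412 * 1.017731 ≈ 0.30197 m·rad (5 s.f.)

0.30197 m·rad


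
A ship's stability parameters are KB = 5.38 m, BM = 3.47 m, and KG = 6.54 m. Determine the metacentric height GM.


Formula: GM = KB + BM - KG
Step 1 — KM = KB + BM = 5.38 + 3.47 = 8.85 m
Step 2 — GM = KM - KG = 8.85 - 6.54 = 2.31 m

2.31 m


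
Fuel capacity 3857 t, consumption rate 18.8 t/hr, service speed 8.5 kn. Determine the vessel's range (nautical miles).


Formula: endurance = fuel / rate; range = endurance * speed
Step 1 — endurance = 3857 / 18.8 = 205.1596 hours
Step 2 — range = 205.1596 * 8.5 ≈ 1743.9 nautical miles (5 s.f.)

1743.9 NM


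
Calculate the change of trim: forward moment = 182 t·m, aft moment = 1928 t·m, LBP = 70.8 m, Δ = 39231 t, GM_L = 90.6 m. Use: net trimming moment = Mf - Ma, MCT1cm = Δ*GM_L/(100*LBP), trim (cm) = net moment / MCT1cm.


Formula: net trimming moment = Mf - Ma; MCT1cm = Δ*GM_L/(100*LBP); trim = net moment / MCT1cm
Step 1 — net trimming moment = 182 - 1928 = -1746 t·m
Step 2 — MCT1cm = 39231 * 90.6 / (100 * 70.8) = 502.0238 t·m/cm
Step 3 — trim = -1746 / 502.0238 ≈ -3.4779 cm (5 s.f.)

-3.4779 cm


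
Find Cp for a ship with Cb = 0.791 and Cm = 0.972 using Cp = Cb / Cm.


Formula: Cp = Cb / Cm
Substituting: Cp = 0.791 / 0.972
Result: Cp ≈ 0.81379 (5 s.f.)

0.81379


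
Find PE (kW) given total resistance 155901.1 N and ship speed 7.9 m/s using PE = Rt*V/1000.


Formula: PE = Rt * V / 1000 (kW)
Step 1 — PE (W) = 155901.1 * 7.9 = 1231618.69 W
Step 2 — PE (kW) = 1231618.69 / 1000 ≈ 1231.6 kW (5 s.f.)

1231.6 kW


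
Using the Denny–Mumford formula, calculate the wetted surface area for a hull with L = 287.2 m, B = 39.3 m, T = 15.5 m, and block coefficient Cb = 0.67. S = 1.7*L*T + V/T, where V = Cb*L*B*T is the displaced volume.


Formula: S = 1.7*L*T + V/T with V = Cb*L*B*T, i.e. S = L * (1.7*T + Cb*B)
Step 1 — 1.7*T = 1.7 * 15.5 = 26.35 m
Step 2 — Cb*B = 0.67 * 39.3 = 26.331 m
Step 3 — 1.7*T + Cb*B = 26.35 + 26.331 = 52.681 m
Step 4 — S = 287.2 * 52.681 ≈ 15130 m^2 (5 s.f.)

15130 m^2


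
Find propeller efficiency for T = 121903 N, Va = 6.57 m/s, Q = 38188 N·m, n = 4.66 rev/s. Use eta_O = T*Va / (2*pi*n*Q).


Formula: eta = T * Va / (2 * pi * n * Q)
Step 1 — numerator = T * Va = 121903 * 6.57 = 800902.71
Step 2 — 2 * pi * n = 2 * pi * 4.66 = 29.279644
Step 3 — denominator = 29.279644 * 38188 = 1118131.05
Step 4 — eta = 800902.71 / 1118131.05 ≈ 0.71629 (5 s.f.)

0.71629


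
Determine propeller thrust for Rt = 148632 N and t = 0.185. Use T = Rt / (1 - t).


Formula: T = Rt / (1 - t)
Step 1 — (1 - t) = 1 - 0.185 = 0.815
Step 2 — T = 148632 / 0.815 ≈ 182370 N (5 s.f.)

182370 N


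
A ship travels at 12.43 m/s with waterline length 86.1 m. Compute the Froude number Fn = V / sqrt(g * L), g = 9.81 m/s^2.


Formula: Fn = V / sqrt(g * L)
Step 1 — g * L = 9.81 * 86.1 = 844.641
Step 2 — sqrt(g * L) = sqrt(844.641) = 29.062708
Step 3 — Fn = 12.43 / 29.062708 ≈ 0.42770 (5 s.f.)

0.42770


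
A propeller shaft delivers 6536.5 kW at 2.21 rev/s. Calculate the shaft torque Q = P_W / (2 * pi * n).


Formula: Q = P_W / (2 * pi * n)
Step 1 — P_W = 6536.5 kW * 1000 = 6536500.0 W
Step 2 — 2 * pi * n = 2 * pi * 2.21 = 13.88584
Step 3 — Q = 6536500.0 / 13.88584 ≈ 470730 N·m (5 s.f.)

470730 N·m


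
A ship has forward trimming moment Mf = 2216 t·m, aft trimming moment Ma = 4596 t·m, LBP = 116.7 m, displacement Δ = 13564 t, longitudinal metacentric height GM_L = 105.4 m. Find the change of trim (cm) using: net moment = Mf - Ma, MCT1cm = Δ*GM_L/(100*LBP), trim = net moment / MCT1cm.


Formula: net trimming moment = Mf - Ma; MCT1cm = Δ*GM_L/(100*LBP); trim = net moment / MCT1cm
Step 1 — net trimming moment = 2216 - 4596 = -2380 t·m
Step 2 — MCT1cm = 13564 * 105.4 / (100 * 116.7) = 122.506 t·m/cm
Step 3 — trim = -2380 / 122.506 ≈ -19.428 cm (5 s.f.)

-19.428 cm


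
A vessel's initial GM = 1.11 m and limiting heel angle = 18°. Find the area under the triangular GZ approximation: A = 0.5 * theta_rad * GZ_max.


Formula: GZ_max = GM * sin(theta); Area = 0.5 * theta_rad * GZ_max
Step 1 — GZ_max = 1.11 * sin(18°) = 1.11 * 0.309017 = 0.343009 m
Step 2 — theta_rad = 18 * pi/180 = 0.314159 rad
Step 3 — Area = 0.5 * 0.314159 * 0.343009 ≈ 0.053880 m·rad (5 s.f.)

0.053880 m·rad


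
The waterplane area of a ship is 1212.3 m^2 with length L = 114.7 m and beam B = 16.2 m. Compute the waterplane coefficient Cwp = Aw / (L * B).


Formula: Cwp = Aw / (L * B)
Step 1 — L * B = 114.7 * 16.2 = 1858.14 m^2
Step 2 — Cwp = 1212.3 / 1858.14 ≈ 0.65243 (5 s.f.)

0.65243


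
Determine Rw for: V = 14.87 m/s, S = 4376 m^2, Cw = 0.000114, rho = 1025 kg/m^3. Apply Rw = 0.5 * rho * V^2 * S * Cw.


Formula: Rw = 0.5 * rho * V^2 * S * Cw
Step 1 — V^2 = 14.87^2 = 221.1169
Step 2 — 0.5 * rho * V^2 = 0.5 * 1025 * 221.1169 = 113322.41125
Step 3 — Rw = 113322.41125 * 4376 * 0.000114 ≈ 56532 N (5 s.f.)

56532 N


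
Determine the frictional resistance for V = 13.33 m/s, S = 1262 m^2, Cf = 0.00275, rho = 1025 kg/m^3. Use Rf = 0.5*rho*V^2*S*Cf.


Formula: Rf = 0.5 * rho * V^2 * S * Cf
Step 1 — V^2 = 13.33^2 = 177.6889
Step 2 — 0.5 * rho * V^2 = 0.5 * 1025 * 177.6889 = 91065.56125
Step 3 — Rf = 91065.56125 * 1262 * 0.00275 ≈ 316040 N (5 s.f.)

316040 N


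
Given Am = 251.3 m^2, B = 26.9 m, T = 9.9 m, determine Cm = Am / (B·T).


Formula: Cm = Am / (B * T)
Step 1 — B * T = 26.9 * 9.9 = 266.31 m^2
Step 2 — Cm = 251.3 / 266.31 ≈ 0.94364 (5 s.f.)

0.94364


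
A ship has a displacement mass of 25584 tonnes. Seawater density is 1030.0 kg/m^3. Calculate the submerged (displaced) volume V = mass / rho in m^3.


Formula: V = mass / rho
Step 1 — convert tonnes to kg: 25584 t * 1000 = 25584000 kg
Step 2 — V = 25584000 / 1030.0 ≈ 24839 m^3 (5 s.f.)

24839 m^3


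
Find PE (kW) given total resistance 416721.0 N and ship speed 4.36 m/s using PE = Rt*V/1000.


Formula: PE = Rt * V / 1000 (kW)
Step 1 — PE (W) = 416721.0 * 4.36 = 1816903.56 W
Step 2 — PE (kW) = 1816903.56 / 1000 ≈ 1816.9 kW (5 s.f.)

1816.9 kW


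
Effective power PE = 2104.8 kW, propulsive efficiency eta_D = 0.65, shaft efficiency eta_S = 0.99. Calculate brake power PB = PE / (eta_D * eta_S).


Formula: PB = PE / (eta_D * eta_S)
Step 1 — combined efficiency = eta_D * eta_S = 0.65 * 0.99 = 0.6435
Step 2 — PB = 2104.8 / 0.6435 ≈ 3270.9 kW (5 s.f.)

3270.9 kW


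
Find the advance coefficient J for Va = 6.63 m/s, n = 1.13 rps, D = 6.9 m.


Formula: J = Va / (n * D)
Step 1 — n * D = 1.13 * 6.9 = 7.797
Step 2 — J = 6.63 / 7.797 ≈ 0.85033 (5 s.f.)

0.85033


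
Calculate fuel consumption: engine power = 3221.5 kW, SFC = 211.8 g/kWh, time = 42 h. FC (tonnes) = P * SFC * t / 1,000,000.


Formula: FC (tonnes) = P * SFC * t / 1,000,000
Step 1 — P * SFC * t = 3221.5 * 211.8 * 42 = 28657175.4 g
Step 2 — FC (tonnes) = 28657175.4 / 1,000,000 ≈ 28.657 tonnes (5 s.f.)

28.657 tonnes


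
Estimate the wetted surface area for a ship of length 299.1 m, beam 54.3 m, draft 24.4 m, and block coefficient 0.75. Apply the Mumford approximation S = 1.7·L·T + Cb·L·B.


Formula: S = 1.7*L*T + V/T with V = Cb*L*B*T, i.e. S = L * (1.7*T + Cb*B)
Step 1 — 1.7*T = 1.7 * 24.4 = 41.48 m
Step 2 — Cb*B = 0.75 * 54.3 = 40.725 m
Step 3 — 1.7*T + Cb*B = 41.48 + 40.725 = 82.205 m
Step 4 — S = 299.1 * 82.205 ≈ 24588 m^2 (5 s.f.)

24588 m^2


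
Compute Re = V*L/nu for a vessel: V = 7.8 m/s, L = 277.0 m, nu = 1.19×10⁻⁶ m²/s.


Formula: Re = V * L / nu
Step 1 — V * L = 7.8 * 277.0 = 2160.6 m^2/s
Step 2 — Re = 2160.6 / 1.19e-6 = 1.82e+09

1.82e+09


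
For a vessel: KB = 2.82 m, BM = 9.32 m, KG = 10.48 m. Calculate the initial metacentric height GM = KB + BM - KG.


Formula: GM = KB + BM - KG
Step 1 — KM = KB + BM = 2.82 + 9.32 = 12.14 m
Step 2 — GM = KM - KG = 12.14 - 10.48 = 1.66 m

1.66 m


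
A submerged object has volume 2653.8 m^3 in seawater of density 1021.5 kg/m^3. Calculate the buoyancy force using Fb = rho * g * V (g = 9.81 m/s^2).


Formula: Fb = rho * g * V
Substituting: Fb = 1021.5 * 9.81 * 2653.8
Intermediate: 1021.5 * 9.81 = 10020.915
Result: Fb = 10020.915 * 2653.8 ≈ 26594000 N (5 s.f.)

26594000 N


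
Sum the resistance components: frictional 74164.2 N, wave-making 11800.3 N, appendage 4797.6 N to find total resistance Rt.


Formula: Rt = Rf + Rw + Ra
Substituting: Rt = 74164.2 + 11800.3 + 4797.6
Result: Rt = 90762.1 N

90762.1 N


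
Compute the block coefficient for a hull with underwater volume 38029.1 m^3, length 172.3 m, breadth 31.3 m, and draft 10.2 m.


Formula: Cb = V / (L * B * T)
Step 1 — L * B * T = 172.3 * 31.3 * 10.2 = 55008.498 m^3
Step 2 — Cb = 38029.1 / 55008.498 ≈ 0.69133 (5 s.f.)

0.69133


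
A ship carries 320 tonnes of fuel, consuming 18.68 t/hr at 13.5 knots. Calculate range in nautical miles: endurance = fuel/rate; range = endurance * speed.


Formula: endurance = fuel / rate; range = endurance * speed
Step 1 — endurance = 320 / 18.68 = 17.1306 hours
Step 2 — range = 17.1306 * 13.5 ≈ 231.26 nautical miles (5 s.f.)

231.26 NM


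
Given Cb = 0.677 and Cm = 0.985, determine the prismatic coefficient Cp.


Formula: Cp = Cb / Cm
Substituting: Cp = 0.677 / 0.985
Result: Cp ≈ 0.68731 (5 s.f.)

0.68731


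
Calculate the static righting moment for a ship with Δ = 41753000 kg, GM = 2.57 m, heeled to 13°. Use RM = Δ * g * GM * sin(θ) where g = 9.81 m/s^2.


Formula: GZ = GM * sin(theta); RM = disp * g * GZ
Step 1 — GZ = 2.57 * sin(13°) = 2.57 * 0.224951 = 0.578124 m
Step 2 — RM = 41753000 * 9.81 * 0.578124 ≈ 236800000 N·m (5 s.f.)

236800000 N·m


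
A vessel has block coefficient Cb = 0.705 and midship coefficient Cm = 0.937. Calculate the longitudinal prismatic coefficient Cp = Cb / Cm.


Formula: Cp = Cb / Cm
Substituting: Cp = 0.705 / 0.937
Result: Cp ≈ 0.75240 (5 s.f.)

0.75240


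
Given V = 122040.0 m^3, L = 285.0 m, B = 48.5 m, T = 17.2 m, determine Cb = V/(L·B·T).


Formula: Cb = V / (L * B * T)
Step 1 — L * B * T = 285.0 * 48.5 * 17.2 = 237747.0 m^3
Step 2 — Cb = 122040.0 / 237747.0 ≈ 0.51332 (5 s.f.)

0.51332


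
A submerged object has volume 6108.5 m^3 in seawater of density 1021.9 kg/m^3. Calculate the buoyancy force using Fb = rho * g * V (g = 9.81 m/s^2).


Formula: Fb = rho * g * V
Substituting: Fb = 1021.9 * 9.81 * 6108.5
Intermediate: 1021.9 * 9.81 = 10024.839
Result: Fb = 10024.839 * 6108.5 ≈ 61237000 N (5 s.f.)

61237000 N


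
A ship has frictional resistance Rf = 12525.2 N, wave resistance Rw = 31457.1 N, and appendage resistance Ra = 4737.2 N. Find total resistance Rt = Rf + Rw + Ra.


Formula: Rt = Rf + Rw + Ra
Substituting: Rt = 12525.2 + 31457.1 + 4737.2
Result: Rt = 48719.5 N

48719.5 N


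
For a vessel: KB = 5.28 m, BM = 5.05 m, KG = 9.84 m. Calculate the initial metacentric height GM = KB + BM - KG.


Formula: GM = KB + BM - KG
Step 1 — KM = KB + BM = 5.28 + 5.05 = 10.33 m
Step 2 — GM = KM - KG = 10.33 - 9.84 = 0.49 m

0.49 m


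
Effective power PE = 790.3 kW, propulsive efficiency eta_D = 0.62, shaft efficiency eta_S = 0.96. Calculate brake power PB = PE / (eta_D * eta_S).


Formula: PB = PE / (eta_D * eta_S)
Step 1 — combined efficiency = eta_D * eta_S = 0.62 * 0.96 = 0.5952
Step 2 — PB = 790.3 / 0.5952 ≈ 1327.8 kW (5 s.f.)

1327.8 kW


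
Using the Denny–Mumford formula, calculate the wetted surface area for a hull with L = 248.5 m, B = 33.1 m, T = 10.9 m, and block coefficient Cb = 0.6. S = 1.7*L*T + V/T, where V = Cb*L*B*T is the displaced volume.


Formula: S = 1.7*L*T + V/T with V = Cb*L*B*T, i.e. S = L * (1.7*T + Cb*B)
Step 1 — 1.7*T = 1.7 * 10.9 = 18.53 m
Step 2 — Cb*B = 0.6 * 33.1 = 19.86 m
Step 3 — 1.7*T + Cb*B = 18.53 + 19.86 = 38.39 m
Step 4 — S = 248.5 * 38.39 ≈ 9539.9 m^2 (5 s.f.)

9539.9 m^2


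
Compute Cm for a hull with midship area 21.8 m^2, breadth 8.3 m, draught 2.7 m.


Formula: Cm = Am / (B * T)
Step 1 — B * T = 8.3 * 2.7 = 22.41 m^2
Step 2 — Cm = 21.8 / 22.41 ≈ 0.97278 (5 s.f.)

0.97278


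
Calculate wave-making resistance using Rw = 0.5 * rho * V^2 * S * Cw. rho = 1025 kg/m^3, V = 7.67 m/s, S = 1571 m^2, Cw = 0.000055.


Formula: Rw = 0.5 * rho * V^2 * S * Cw
Step 1 — V^2 = 7.67^2 = 58.8289
Step 2 — 0.5 * rho * V^2 = 0.5 * 1025 * 58.8289 = 30149.81125
Step 3 — Rw = 30149.81125 * 1571 * 0.000055 ≈ 2605.1 N (5 s.f.)

2605.1 N


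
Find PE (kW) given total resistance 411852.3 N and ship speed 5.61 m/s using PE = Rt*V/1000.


Formula: PE = Rt * V / 1000 (kW)
Step 1 — PE (W) = 411852.3 * 5.61 = 2310491.403 W
Step 2 — PE (kW) = 2310491.403 / 1000 ≈ 2310.5 kW (5 s.f.)

2310.5 kW


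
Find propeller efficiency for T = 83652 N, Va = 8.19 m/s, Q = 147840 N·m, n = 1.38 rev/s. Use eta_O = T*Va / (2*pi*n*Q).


Formula: eta = T * Va / (2 * pi * n * Q)
Step 1 — numerator = T * Va = 83652 * 8.19 = 685109.88
Step 2 — 2 * pi * n = 2 * pi * 1.38 = 8.670796
Step 3 — denominator = 8.670796 * 147840 = 1281890.48
Step 4 — eta = 685109.88 / 1281890.48 ≈ 0.53445 (5 s.f.)

0.53445


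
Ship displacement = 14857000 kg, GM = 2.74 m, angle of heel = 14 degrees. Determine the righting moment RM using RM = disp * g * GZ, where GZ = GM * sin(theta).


Formula: GZ = GM * sin(theta); RM = disp * g * GZ
Step 1 — GZ = 2.74 * sin(14°) = 2.74 * 0.241922 = 0.662866 m
Step 2 — RM = 14857000 * 9.81 * 0.662866 ≈ 96611000 N·m (5 s.f.)

96611000 N·m


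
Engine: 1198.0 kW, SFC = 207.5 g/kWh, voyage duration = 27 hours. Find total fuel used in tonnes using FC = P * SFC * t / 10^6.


Formula: FC (tonnes) = P * SFC * t / 1,000,000
Step 1 — P * SFC * t = 1198.0 * 207.5 * 27 = 6711795.0 g
Step 2 — FC (tonnes) = 6711795.0 / 1,000,000 ≈ 6.7118 tonnes (5 s.f.)

6.7118 tonnes


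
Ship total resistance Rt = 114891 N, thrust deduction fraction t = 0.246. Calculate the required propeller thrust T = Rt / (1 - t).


Formula: T = Rt / (1 - t)
Step 1 — (1 - t) = 1 - 0.246 = 0.754
Step 2 — T = 114891 / 0.754 ≈ 152380 N (5 s.f.)

152380 N


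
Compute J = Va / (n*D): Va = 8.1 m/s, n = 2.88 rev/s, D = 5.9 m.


Formula: J = Va / (n * D)
Step 1 — n * D = 2.88 * 5.9 = 16.992
Step 2 — J = 8.1 / 16.992 ≈ 0.47669 (5 s.f.)

0.47669


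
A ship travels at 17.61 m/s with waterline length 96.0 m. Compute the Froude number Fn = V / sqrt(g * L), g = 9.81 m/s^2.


Formula: Fn = V / sqrt(g * L)
Step 1 — g * L = 9.81 * 96.0 = 941.76
Step 2 — sqrt(g * L) = sqrt(941.76) = 30.688108
Step 3 — Fn = 17.61 / 30.688108 ≈ 0.57384 (5 s.f.)

0.57384


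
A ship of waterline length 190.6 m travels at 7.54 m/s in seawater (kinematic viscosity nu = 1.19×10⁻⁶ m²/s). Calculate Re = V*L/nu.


Formula: Re = V * L / nu
Step 1 — V * L = 7.54 * 190.6 = 1437.124 m^2/s
Step 2 — Re = 1437.124 / 1.19e-6 = 1.21e+09

1.21e+09


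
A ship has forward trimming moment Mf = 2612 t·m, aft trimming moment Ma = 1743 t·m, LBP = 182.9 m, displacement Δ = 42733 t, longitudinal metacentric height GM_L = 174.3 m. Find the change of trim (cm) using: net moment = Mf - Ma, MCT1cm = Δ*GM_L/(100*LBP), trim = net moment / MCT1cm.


Formula: net trimming moment = Mf - Ma; MCT1cm = Δ*GM_L/(100*LBP); trim = net moment / MCT1cm
Step 1 — net trimming moment = 2612 - 1743 = 869 t·m
Step 2 — MCT1cm = 42733 * 174.3 / (100 * 182.9) = 407.2368 t·m/cm
Step 3 — trim = 869 / 407.2368 ≈ 2.1339 cm (5 s.f.)

2.1339 cm


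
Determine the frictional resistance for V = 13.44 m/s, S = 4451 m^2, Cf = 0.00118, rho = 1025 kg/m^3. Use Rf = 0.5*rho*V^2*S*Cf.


Formula: Rf = 0.5 * rho * V^2 * S * Cf
Step 1 — V^2 = 13.44^2 = 180.6336
Step 2 — 0.5 * rho * V^2 = 0.5 * 1025 * 180.6336 = 92574.72
Step 3 — Rf = 92574.72 * 4451 * 0.00118 ≈ 486220 N (5 s.f.)

486220 N


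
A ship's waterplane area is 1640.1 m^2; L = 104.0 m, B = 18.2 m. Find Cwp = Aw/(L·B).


Formula: Cwp = Aw / (L * B)
Step 1 — L * B = 104.0 * 18.2 = 1892.8 m^2
Step 2 — Cwp = 1640.1 / 1892.8 ≈ 0.86649 (5 s.f.)

0.86649


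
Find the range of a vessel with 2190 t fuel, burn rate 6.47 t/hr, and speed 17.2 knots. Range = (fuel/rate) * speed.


Formula: endurance = fuel / rate; range = endurance * speed
Step 1 — endurance = 2190 / 6.47 = 338.4853 hours
Step 2 — range = 338.4853 * 17.2 ≈ 5821.9 nautical miles (5 s.f.)

5821.9 NM


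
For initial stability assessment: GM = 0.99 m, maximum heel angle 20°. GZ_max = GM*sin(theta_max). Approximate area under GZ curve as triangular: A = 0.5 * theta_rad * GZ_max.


Formula: GZ_max = GM * sin(theta); Area = 0.5 * theta_rad * GZ_max
Step 1 — GZ_max = 0.99 * sin(20°) = 0.99 * 0.34202 = 0.3386 m
Step 2 — theta_rad = 20 * pi/180 = 0.349066 rad
Step 3 — Area = 0.5 * 0.349066 * 0.3386 ≈ 0.059097 m·rad (5 s.f.)

0.059097 m·rad


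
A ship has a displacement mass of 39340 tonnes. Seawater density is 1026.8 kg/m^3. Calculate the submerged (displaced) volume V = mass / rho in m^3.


Formula: V = mass / rho
Step 1 — convert tonnes to kg: 39340 t * 1000 = 39340000 kg
Step 2 — V = 39340000 / 1026.8 ≈ 38313 m^3 (5 s.f.)

38313 m^3


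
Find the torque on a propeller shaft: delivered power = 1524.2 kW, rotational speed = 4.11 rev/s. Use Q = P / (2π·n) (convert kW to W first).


Formula: Q = P_W / (2 * pi * n)
Step 1 — P_W = 1524.2 kW * 1000 = 1524200.0 W
Step 2 — 2 * pi * n = 2 * pi * 4.11 = 25.823892
Step 3 — Q = 1524200.0 / 25.823892 ≈ 59023 N·m (5 s.f.)

59023 N·m


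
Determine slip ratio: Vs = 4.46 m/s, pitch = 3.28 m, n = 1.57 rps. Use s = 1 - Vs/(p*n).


Formula: s = 1 - Vs / (p * n)
Step 1 — p * n = 3.28 * 1.57 = 5.1496
Step 2 — Vs / (p*n) = 4.46 / 5.1496 = 0.866087 (6 d.p.)
Step 3 — s = 1 - 0.866087 = 0.133913

0.133913


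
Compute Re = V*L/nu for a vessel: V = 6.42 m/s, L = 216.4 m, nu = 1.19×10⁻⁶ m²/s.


Formula: Re = V * L / nu
Step 1 — V * L = 6.42 * 216.4 = 1389.288 m^2/s
Step 2 — Re = 1389.288 / 1.19e-6 = 1.17e+09

1.17e+09


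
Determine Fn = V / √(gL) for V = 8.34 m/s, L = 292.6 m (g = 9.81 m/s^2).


Formula: Fn = V / sqrt(g * L)
Step 1 — g * L = 9.81 * 292.6 = 2870.406
Step 2 — sqrt(g * L) = sqrt(2870.406) = 53.57617
Step 3 — Fn = 8.34 / 53.57617 ≈ 0.15567 (5 s.f.)

0.15567


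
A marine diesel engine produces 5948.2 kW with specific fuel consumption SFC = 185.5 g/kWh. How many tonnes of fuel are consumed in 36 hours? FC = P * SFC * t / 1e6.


Formula: FC (tonnes) = P * SFC * t / 1,000,000
Step 1 — P * SFC * t = 5948.2 * 185.5 * 36 = 39722079.6 g
Step 2 — FC (tonnes) = 39722079.6 / 1,000,000 ≈ 39.722 tonnes (5 s.f.)

39.722 tonnes


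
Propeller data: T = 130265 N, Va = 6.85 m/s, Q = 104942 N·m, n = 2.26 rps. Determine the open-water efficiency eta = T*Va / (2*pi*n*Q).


Formula: eta = T * Va / (2 * pi * n * Q)
Step 1 — numerator = T * Va = 130265 * 6.85 = 892315.25
Step 2 — 2 * pi * n = 2 * pi * 2.26 = 14.199999
Step 3 — denominator = 14.199999 * 104942 = 1490176.3
Step 4 — eta = 892315.25 / 1490176.3 ≈ 0.59880 (5 s.f.)

0.59880


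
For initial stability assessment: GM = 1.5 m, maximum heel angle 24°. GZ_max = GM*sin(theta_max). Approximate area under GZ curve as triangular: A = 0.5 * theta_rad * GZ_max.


Formula: GZ_max = GM * sin(theta); Area = 0.5 * theta_rad * GZ_max
Step 1 — GZ_max = 1.5 * sin(24°) = 1.5 * 0.406737 = 0.610105 m
Step 2 — theta_rad = 24 * pi/180 = 0.418879 rad
Step 3 — Area = 0.5 * 0.418879 * 0.610105 ≈ 0.12778 m·rad (5 s.f.)

0.12778 m·rad


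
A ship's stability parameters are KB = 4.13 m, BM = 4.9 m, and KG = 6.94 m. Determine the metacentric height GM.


Formula: GM = KB + BM - KG
Step 1 — KM = KB + BM = 4.13 + 4.9 = 9.03 m
Step 2 — GM = KM - KG = 9.03 - 6.94 = 2.09 m

2.09 m


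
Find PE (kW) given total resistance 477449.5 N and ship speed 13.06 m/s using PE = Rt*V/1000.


Formula: PE = Rt * V / 1000 (kW)
Step 1 — PE (W) = 477449.5 * 13.06 = 6235490.47 W
Step 2 — PE (kW) = 6235490.47 / 1000 ≈ 6235.5 kW (5 s.f.)

6235.5 kW


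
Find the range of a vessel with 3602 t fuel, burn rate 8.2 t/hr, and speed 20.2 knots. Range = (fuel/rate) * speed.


Formula: endurance = fuel / rate; range = endurance * speed
Step 1 — endurance = 3602 / 8.2 = 439.2683 hours
Step 2 — range = 439.2683 * 20.2 ≈ 8873.2 nautical miles (5 s.f.)

8873.2 NM


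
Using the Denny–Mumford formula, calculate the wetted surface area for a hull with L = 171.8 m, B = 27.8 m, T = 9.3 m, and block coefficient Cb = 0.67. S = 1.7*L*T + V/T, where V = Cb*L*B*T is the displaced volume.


Formula: S = 1.7*L*T + V/T with V = Cb*L*B*T, i.e. S = L * (1.7*T + Cb*B)
Step 1 — 1.7*T = 1.7 * 9.3 = 15.81 m
Step 2 — Cb*B = 0.67 * 27.8 = 18.626 m
Step 3 — 1.7*T + Cb*B = 15.81 + 18.626 = 34.436 m
Step 4 — S = 171.8 * 34.436 ≈ 5916.1 m^2 (5 s.f.)

5916.1 m^2


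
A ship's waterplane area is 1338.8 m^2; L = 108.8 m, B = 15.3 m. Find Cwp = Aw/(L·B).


Formula: Cwp = Aw / (L * B)
Step 1 — L * B = 108.8 * 15.3 = 1664.64 m^2
Step 2 — Cwp = 1338.8 / 1664.64 ≈ 0.80426 (5 s.f.)

0.80426


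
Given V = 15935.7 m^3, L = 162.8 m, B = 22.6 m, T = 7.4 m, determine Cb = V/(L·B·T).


Formula: Cb = V / (L * B * T)
Step 1 — L * B * T = 162.8 * 22.6 * 7.4 = 27226.672 m^3
Step 2 — Cb = 15935.7 / 27226.672 ≈ 0.58530 (5 s.f.)

0.58530


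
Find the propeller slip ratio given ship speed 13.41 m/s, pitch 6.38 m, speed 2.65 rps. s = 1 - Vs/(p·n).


Formula: s = 1 - Vs / (p * n)
Step 1 — p * n = 6.38 * 2.65 = 16.907
Step 2 — Vs / (p*n) = 13.41 / 16.907 = 0.793163 (6 d.p.)
Step 3 — s = 1 - 0.793163 = 0.206837

0.206837


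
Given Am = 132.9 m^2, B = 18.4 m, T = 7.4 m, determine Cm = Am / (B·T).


Formula: Cm = Am / (B * T)
Step 1 — B * T = 18.4 * 7.4 = 136.16 m^2
Step 2 — Cm = 132.9 / 136.16 ≈ 0.97606 (5 s.f.)

0.97606


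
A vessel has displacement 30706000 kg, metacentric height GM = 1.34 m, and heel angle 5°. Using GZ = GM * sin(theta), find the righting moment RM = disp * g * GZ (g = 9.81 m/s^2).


Formula: GZ = GM * sin(theta); RM = disp * g * GZ
Step 1 — GZ = 1.34 * sin(5°) = 1.34 * 0.087156 = 0.116789 m
Step 2 — RM = 30706000 * 9.81 * 0.116789 ≈ 35180000 N·m (5 s.f.)

35180000 N·m


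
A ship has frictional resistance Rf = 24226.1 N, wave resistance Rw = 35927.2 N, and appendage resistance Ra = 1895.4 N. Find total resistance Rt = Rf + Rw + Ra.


Formula: Rt = Rf + Rw + Ra
Substituting: Rt = 24226.1 + 35927.2 + 1895.4
Result: Rt = 62048.7 N

62048.7 N


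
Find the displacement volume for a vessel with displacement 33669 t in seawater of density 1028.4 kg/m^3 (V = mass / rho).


Formula: V = mass / rho
Step 1 — convert tonnes to kg: 33669 t * 1000 = 33669000 kg
Step 2 — V = 33669000 / 1028.4 ≈ 32739 m^3 (5 s.f.)

32739 m^3


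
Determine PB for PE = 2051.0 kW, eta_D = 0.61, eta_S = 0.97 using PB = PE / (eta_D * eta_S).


Formula: PB = PE / (eta_D * eta_S)
Step 1 — combined efficiency = eta_D * eta_S = 0.61 * 0.97 = 0.5917
Step 2 — PB = 2051.0 / 0.5917 ≈ 3466.3 kW (5 s.f.)

3466.3 kW


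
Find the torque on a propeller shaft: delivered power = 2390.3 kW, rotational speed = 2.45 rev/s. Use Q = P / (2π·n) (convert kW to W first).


Formula: Q = P_W / (2 * pi * n)
Step 1 — P_W = 2390.3 kW * 1000 = 2390300.0 W
Step 2 — 2 * pi * n = 2 * pi * 2.45 = 15.393804
Step 3 — Q = 2390300.0 / 15.393804 ≈ 155280 N·m (5 s.f.)

155280 N·m


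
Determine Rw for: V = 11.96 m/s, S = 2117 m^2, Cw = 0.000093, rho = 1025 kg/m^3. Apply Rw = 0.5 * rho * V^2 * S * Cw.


Formula: Rw = 0.5 * rho * V^2 * S * Cw
Step 1 — V^2 = 11.96^2 = 143.0416
Step 2 — 0.5 * rho * V^2 = 0.5 * 1025 * 143.0416 = 73308.82
Step 3 — Rw = 73308.82 * 2117 * 0.000093 ≈ 14433 N (5 s.f.)

14433 N


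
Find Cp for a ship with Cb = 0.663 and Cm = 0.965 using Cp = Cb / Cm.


Formula: Cp = Cb / Cm
Substituting: Cp = 0.663 / 0.965
Result: Cp ≈ 0.68705 (5 s.f.)

0.68705


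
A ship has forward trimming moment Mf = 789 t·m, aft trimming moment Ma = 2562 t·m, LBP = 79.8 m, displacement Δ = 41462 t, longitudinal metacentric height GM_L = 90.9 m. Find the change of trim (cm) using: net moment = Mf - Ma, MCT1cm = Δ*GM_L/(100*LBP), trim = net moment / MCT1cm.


Formula: net trimming moment = Mf - Ma; MCT1cm = Δ*GM_L/(100*LBP); trim = net moment / MCT1cm
Step 1 — net trimming moment = 789 - 2562 = -1773 t·m
Step 2 — MCT1cm = 41462 * 90.9 / (100 * 79.8) = 472.2927 t·m/cm
Step 3 — trim = -1773 / 472.2927 ≈ -3.7540 cm (5 s.f.)

-3.7540 cm


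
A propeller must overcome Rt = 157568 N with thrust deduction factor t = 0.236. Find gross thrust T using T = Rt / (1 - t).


Formula: T = Rt / (1 - t)
Step 1 — (1 - t) = 1 - 0.236 = 0.764
Step 2 — T = 157568 / 0.764 ≈ 206240 N (5 s.f.)

206240 N


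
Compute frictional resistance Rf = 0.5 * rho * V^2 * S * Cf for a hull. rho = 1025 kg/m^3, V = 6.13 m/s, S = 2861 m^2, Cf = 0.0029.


Formula: Rf = 0.5 * rho * V^2 * S * Cf
Step 1 — V^2 = 6.13^2 = 37.5769
Step 2 — 0.5 * rho * V^2 = 0.5 * 1025 * 37.5769 = 19258.16125
Step 3 — Rf = 19258.16125 * 2861 * 0.0029 ≈ 159780 N (5 s.f.)

159780 N


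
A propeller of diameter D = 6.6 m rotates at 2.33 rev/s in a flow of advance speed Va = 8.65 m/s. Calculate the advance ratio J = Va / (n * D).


Formula: J = Va / (n * D)
Step 1 — n * D = 2.33 * 6.6 = 15.378
Step 2 — J = 8.65 / 15.378 ≈ 0.56249 (5 s.f.)

0.56249


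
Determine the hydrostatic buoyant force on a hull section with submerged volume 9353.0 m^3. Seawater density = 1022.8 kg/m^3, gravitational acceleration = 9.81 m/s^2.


Formula: Fb = rho * g * V
Substituting: Fb = 1022.8 * 9.81 * 9353.0
Intermediate: 1022.8 * 9.81 = 10033.668
Result: Fb = 10033.668 * 9353.0 ≈ 93845000 N (5 s.f.)

93845000 N


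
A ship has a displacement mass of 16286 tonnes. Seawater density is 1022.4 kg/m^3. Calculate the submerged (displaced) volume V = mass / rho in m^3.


Formula: V = mass / rho
Step 1 — convert tonnes to kg: 16286 t * 1000 = 16286000 kg
Step 2 — V = 16286000 / 1022.4 ≈ 15929 m^3 (5 s.f.)

15929 m^3


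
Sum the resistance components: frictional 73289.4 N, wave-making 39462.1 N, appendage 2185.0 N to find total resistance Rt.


Formula: Rt = Rf + Rw + Ra
Substituting: Rt = 73289.4 + 39462.1 + 2185.0
Result: Rt = 114936.5 N

114936.5 N


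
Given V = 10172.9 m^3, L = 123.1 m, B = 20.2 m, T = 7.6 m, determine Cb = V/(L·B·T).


Formula: Cb = V / (L * B * T)
Step 1 — L * B * T = 123.1 * 20.2 * 7.6 = 18898.312 m^3
Step 2 — Cb = 10172.9 / 18898.312 ≈ 0.53830 (5 s.f.)

0.53830


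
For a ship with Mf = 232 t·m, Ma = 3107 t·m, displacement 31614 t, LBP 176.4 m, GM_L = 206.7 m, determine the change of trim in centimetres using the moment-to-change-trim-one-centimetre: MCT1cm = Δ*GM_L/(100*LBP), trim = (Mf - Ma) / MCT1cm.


Formula: net trimming moment = Mf - Ma; MCT1cm = Δ*GM_L/(100*LBP); trim = net moment / MCT1cm
Step 1 — net trimming moment = 232 - 3107 = -2875 t·m
Step 2 — MCT1cm = 31614 * 206.7 / (100 * 176.4) = 370.443 t·m/cm
Step 3 — trim = -2875 / 370.443 ≈ -7.7610 cm (5 s.f.)

-7.7610 cm


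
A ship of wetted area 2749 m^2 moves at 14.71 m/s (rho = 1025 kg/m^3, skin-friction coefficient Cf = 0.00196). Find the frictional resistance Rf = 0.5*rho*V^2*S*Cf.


Formula: Rf = 0.5 * rho * V^2 * S * Cf
Step 1 — V^2 = 14.71^2 = 216.3841
Step 2 — 0.5 * rho * V^2 = 0.5 * 1025 * 216.3841 = 110896.85125
Step 3 — Rf = 110896.85125 * 2749 * 0.00196 ≈ 597520 N (5 s.f.)

597520 N


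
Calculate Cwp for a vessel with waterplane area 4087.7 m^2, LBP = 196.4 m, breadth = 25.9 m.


Formula: Cwp = Aw / (L * B)
Step 1 — L * B = 196.4 * 25.9 = 5086.76 m^2
Step 2 — Cwp = 4087.7 / 5086.76 ≈ 0.80360 (5 s.f.)

0.80360


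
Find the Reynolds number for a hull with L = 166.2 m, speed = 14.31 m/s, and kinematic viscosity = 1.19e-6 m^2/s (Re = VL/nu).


Formula: Re = V * L / nu
Step 1 — V * L = 14.31 * 166.2 = 2378.322 m^2/s
Step 2 — Re = 2378.322 / 1.19e-6 = 2.00e+09

2.00e+09


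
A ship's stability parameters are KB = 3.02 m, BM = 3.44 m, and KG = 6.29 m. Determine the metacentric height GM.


Formula: GM = KB + BM - KG
Step 1 — KM = KB + BM = 3.02 + 3.44 = 6.46 m
Step 2 — GM = KM - KG = 6.46 - 6.29 = 0.17 m

0.17 m


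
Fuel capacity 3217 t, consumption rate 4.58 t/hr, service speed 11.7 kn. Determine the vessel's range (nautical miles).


Formula: endurance = fuel / rate; range = endurance * speed
Step 1 — endurance = 3217 / 4.58 = 702.4017 hours
Step 2 — range = 702.4017 * 11.7 ≈ 8218.1 nautical miles (5 s.f.)

8218.1 NM


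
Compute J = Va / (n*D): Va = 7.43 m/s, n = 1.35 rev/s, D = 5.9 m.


Formula: J = Va / (n * D)
Step 1 — n * D = 1.35 * 5.9 = 7.965
Step 2 — J = 7.43 / 7.965 ≈ 0.93283 (5 s.f.)

0.93283


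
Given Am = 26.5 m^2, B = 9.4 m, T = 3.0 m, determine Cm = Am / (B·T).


Formula: Cm = Am / (B * T)
Step 1 — B * T = 9.4 * 3.0 = 28.2 m^2
Step 2 — Cm = 26.5 / 28.2 ≈ 0.93972 (5 s.f.)

0.93972


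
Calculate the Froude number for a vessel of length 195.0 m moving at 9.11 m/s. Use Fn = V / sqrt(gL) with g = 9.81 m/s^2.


Formula: Fn = V / sqrt(g * L)
Step 1 — g * L = 9.81 * 195.0 = 1912.95
Step 2 — sqrt(g * L) = sqrt(1912.95) = 43.737284
Step 3 — Fn = 9.11 / 43.737284 ≈ 0.20829 (5 s.f.)

0.20829


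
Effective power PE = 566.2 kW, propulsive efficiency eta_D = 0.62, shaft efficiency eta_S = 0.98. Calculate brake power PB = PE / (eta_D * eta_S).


Formula: PB = PE / (eta_D * eta_S)
Step 1 — combined efficiency = eta_D * eta_S = 0.62 * 0.98 = 0.6076
Step 2 — PB = 566.2 / 0.6076 ≈ 931.86 kW (5 s.f.)

931.86 kW


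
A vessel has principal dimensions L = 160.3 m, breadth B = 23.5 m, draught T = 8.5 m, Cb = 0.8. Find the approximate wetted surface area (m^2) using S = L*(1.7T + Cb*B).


Formula: S = 1.7*L*T + V/T with V = Cb*L*B*T, i.e. S = L * (1.7*T + Cb*B)
Step 1 — 1.7*T = 1.7 * 8.5 = 14.45 m
Step 2 — Cb*B = 0.8 * 23.5 = 18.8 m
Step 3 — 1.7*T + Cb*B = 14.45 + 18.8 = 33.25 m
Step 4 — S = 160.3 * 33.25 ≈ 5330.0 m^2 (5 s.f.)

5330.0 m^2


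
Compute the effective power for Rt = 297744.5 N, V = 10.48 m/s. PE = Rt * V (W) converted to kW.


Formula: PE = Rt * V / 1000 (kW)
Step 1 — PE (W) = 297744.5 * 10.48 = 3120362.36 W
Step 2 — PE (kW) = 3120362.36 / 1000 ≈ 3120.4 kW (5 s.f.)

3120.4 kW


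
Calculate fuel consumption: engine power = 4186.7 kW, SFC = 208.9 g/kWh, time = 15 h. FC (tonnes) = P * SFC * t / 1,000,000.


Formula: FC (tonnes) = P * SFC * t / 1,000,000
Step 1 — P * SFC * t = 4186.7 * 208.9 * 15 = 13119024.45 g
Step 2 — FC (tonnes) = 13119024.45 / 1,000,000 ≈ 13.119 tonnes (5 s.f.)

13.119 tonnes


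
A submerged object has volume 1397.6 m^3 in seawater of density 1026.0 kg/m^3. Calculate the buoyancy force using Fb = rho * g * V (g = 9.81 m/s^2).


Formula: Fb = rho * g * V
Substituting: Fb = 1026.0 * 9.81 * 1397.6
Intermediate: 1026.0 * 9.81 = 10065.06
Result: Fb = 10065.06 * 1397.6 ≈ 14067000 N (5 s.f.)

14067000 N


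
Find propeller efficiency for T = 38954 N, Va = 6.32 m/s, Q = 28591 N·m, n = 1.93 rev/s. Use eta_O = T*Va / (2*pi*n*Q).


Formula: eta = T * Va / (2 * pi * n * Q)
Step 1 — numerator = T * Va = 38954 * 6.32 = 246189.28
Step 2 — 2 * pi * n = 2 * pi * 1.93 = 12.126548
Step 3 — denominator = 12.126548 * 28591 = 346710.13
Step 4 — eta = 246189.28 / 346710.13 ≈ 0.71007 (5 s.f.)

0.71007


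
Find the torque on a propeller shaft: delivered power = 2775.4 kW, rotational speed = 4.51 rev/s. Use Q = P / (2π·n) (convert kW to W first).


Formula: Q = P_W / (2 * pi * n)
Step 1 — P_W = 2775.4 kW * 1000 = 2775400.0 W
Step 2 — 2 * pi * n = 2 * pi * 4.51 = 28.337166
Step 3 — Q = 2775400.0 / 28.337166 ≈ 97942 N·m (5 s.f.)

97942 N·m


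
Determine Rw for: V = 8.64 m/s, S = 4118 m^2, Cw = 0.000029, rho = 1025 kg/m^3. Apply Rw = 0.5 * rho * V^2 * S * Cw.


Formula: Rw = 0.5 * rho * V^2 * S * Cw
Step 1 — V^2 = 8.64^2 = 74.6496
Step 2 — 0.5 * rho * V^2 = 0.5 * 1025 * 74.6496 = 38257.92
Step 3 — Rw = 38257.92 * 4118 * 0.000029 ≈ 4568.8 N (5 s.f.)

4568.8 N


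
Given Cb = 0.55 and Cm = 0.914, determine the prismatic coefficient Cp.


Formula: Cp = Cb / Cm
Substituting: Cp = 0.55 / 0.914
Result: Cp ≈ 0.60175 (5 s.f.)

0.60175


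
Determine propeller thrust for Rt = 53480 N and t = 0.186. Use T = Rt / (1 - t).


Formula: T = Rt / (1 - t)
Step 1 — (1 - t) = 1 - 0.186 = 0.814
Step 2 — T = 53480 / 0.814 ≈ 65700 N (5 s.f.)

65700 N


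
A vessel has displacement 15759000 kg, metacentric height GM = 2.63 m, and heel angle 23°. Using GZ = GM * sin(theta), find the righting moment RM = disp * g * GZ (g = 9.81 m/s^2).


Formula: GZ = GM * sin(theta); RM = disp * g * GZ
Step 1 — GZ = 2.63 * sin(23°) = 2.63 * 0.390731 = 1.027623 m
Step 2 — RM = 15759000 * 9.81 * 1.027623 ≈ 158870000 N·m (5 s.f.)

158870000 N·m


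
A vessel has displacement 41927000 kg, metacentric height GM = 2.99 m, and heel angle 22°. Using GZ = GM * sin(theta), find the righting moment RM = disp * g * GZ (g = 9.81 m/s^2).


Formula: GZ = GM * sin(theta); RM = disp * g * GZ
Step 1 — GZ = 2.99 * sin(22°) = 2.99 * 0.374607 = 1.120075 m
Step 2 — RM = 41927000 * 9.81 * 1.120075 ≈ 460690000 N·m (5 s.f.)

460690000 N·m


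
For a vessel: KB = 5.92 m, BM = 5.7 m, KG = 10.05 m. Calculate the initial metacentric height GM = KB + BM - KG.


Formula: GM = KB + BM - KG
Step 1 — KM = KB + BM = 5.92 + 5.7 = 11.62 m
Step 2 — GM = KM - KG = 11.62 - 10.05 = 1.57 m

1.57 m


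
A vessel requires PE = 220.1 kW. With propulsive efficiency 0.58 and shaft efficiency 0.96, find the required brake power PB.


Formula: PB = PE / (eta_D * eta_S)
Step 1 — combined efficiency = eta_D * eta_S = 0.58 * 0.96 = 0.5568
Step 2 — PB = 220.1 / 0.5568 ≈ 395.29 kW (5 s.f.)

395.29 kW


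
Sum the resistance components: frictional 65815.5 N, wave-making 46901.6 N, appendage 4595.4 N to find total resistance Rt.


Formula: Rt = Rf + Rw + Ra
Substituting: Rt = 65815.5 + 46901.6 + 4595.4
Result: Rt = 117312.5 N

117312.5 N


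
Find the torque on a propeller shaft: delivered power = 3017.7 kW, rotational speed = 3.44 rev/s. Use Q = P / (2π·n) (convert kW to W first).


Formula: Q = P_W / (2 * pi * n)
Step 1 — P_W = 3017.7 kW * 1000 = 3017700.0 W
Step 2 — 2 * pi * n = 2 * pi * 3.44 = 21.614157
Step 3 — Q = 3017700.0 / 21.614157 ≈ 139620 N·m (5 s.f.)

139620 N·m


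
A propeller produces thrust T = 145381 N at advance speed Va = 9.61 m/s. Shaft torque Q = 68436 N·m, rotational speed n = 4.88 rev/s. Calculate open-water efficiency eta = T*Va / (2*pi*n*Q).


Formula: eta = T * Va / (2 * pi * n * Q)
Step 1 — numerator = T * Va = 145381 * 9.61 = 1397111.41
Step 2 — 2 * pi * n = 2 * pi * 4.88 = 30.661944
Step 3 — denominator = 30.661944 * 68436 = 2098380.8
Step 4 — eta = 1397111.41 / 2098380.8 ≈ 0.66580 (5 s.f.)

0.66580


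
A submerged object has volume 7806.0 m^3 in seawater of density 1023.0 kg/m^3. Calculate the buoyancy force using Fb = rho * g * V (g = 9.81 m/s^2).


Formula: Fb = rho * g * V
Substituting: Fb = 1023.0 * 9.81 * 7806.0
Intermediate: 1023.0 * 9.81 = 10035.63
Result: Fb = 10035.63 * 7806.0 ≈ 78338000 N (5 s.f.)

78338000 N


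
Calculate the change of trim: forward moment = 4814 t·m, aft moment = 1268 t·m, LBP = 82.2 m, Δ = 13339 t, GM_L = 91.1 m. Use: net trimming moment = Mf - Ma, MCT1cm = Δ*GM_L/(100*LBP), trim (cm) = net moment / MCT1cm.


Formula: net trimming moment = Mf - Ma; MCT1cm = Δ*GM_L/(100*LBP); trim = net moment / MCT1cm
Step 1 — net trimming moment = 4814 - 1268 = 3546 t·m
Step 2 — MCT1cm = 13339 * 91.1 / (100 * 82.2) = 147.8325 t·m/cm
Step 3 — trim = 3546 / 147.8325 ≈ 23.987 cm (5 s.f.)

23.987 cm


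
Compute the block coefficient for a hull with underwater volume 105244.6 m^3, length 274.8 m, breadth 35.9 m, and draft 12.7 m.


Formula: Cb = V / (L * B * T)
Step 1 — L * B * T = 274.8 * 35.9 * 12.7 = 125289.564 m^3
Step 2 — Cb = 105244.6 / 125289.564 ≈ 0.84001 (5 s.f.)

0.84001


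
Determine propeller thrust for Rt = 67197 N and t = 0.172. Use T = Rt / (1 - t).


Formula: T = Rt / (1 - t)
Step 1 — (1 - t) = 1 - 0.172 = 0.828
Step 2 — T = 67197 / 0.828 ≈ 81156 N (5 s.f.)

81156 N


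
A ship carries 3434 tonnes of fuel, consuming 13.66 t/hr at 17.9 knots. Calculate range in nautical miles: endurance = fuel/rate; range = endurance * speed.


Formula: endurance = fuel / rate; range = endurance * speed
Step 1 — endurance = 3434 / 13.66 = 251.3909 hours
Step 2 — range = 251.3909 * 17.9 ≈ 4499.9 nautical miles (5 s.f.)

4499.9 NM


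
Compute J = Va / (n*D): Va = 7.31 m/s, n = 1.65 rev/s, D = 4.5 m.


Formula: J = Va / (n * D)
Step 1 — n * D = 1.65 * 4.5 = 7.425
Step 2 — J = 7.31 / 7.425 ≈ 0.98451 (5 s.f.)

0.98451


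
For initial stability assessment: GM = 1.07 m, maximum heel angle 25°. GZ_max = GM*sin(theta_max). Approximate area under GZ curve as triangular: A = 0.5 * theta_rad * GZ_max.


Formula: GZ_max = GM * sin(theta); Area = 0.5 * theta_rad * GZ_max
Step 1 — GZ_max = 1.07 * sin(25°) = 1.07 * 0.422618 = 0.452201 m
Step 2 — theta_rad = 25 * pi/180 = 0.436332 rad
Step 3 — Area = 0.5 * 0.436332 * 0.452201 ≈ 0.098655 m·rad (5 s.f.)

0.098655 m·rad


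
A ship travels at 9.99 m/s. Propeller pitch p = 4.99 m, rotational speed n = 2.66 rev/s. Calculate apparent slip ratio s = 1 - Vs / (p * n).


Formula: s = 1 - Vs / (p * n)
Step 1 — p * n = 4.99 * 2.66 = 13.2734
Step 2 — Vs / (p*n) = 9.99 / 13.2734 = 0.752633 (6 d.p.)
Step 3 — s = 1 - 0.752633 = 0.247367

0.247367
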